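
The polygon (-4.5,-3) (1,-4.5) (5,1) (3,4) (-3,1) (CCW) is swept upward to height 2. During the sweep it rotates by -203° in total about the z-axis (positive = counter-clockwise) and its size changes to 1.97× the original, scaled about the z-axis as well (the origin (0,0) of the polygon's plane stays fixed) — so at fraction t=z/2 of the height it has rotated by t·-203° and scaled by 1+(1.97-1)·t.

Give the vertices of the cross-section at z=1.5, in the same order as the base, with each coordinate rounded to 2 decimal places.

t = z/height = 1.5/2 = 0.75
s = 1 + (scale-1)·z/height = 1 + (1.97-1)·1.5/2 = 1.727500
θ = twist·z/height = -203°·1.5/2 = -152.2500° = -2.657264 rad
cos θ = -0.884988, sin θ = -0.465615 (intermediates below are computed at full precision and shown rounded to 5 d.p.)
v1: (-4.5,-3) → rotate → (2.58560,4.75023) → ×s → (4.46663,8.20602) → (4.47,8.21)
v2: (1,-4.5) → rotate → (-2.98025,3.51683) → ×s → (-5.14839,6.07532) → (-5.15,6.08)
v3: (5,1) → rotate → (-3.95932,-3.21306) → ×s → (-6.83973,-5.55056) → (-6.84,-5.55)
v4: (3,4) → rotate → (-0.79250,-4.93679) → ×s → (-1.36905,-8.52831) → (-1.37,-8.53)
v5: (-3,1) → rotate → (3.12058,0.51186) → ×s → (5.39080,0.88423) → (5.39,0.88)

Cross-section at z=1.5: (4.47,8.21) (-5.15,6.08) (-6.84,-5.55) (-1.37,-8.53) (5.39,0.88)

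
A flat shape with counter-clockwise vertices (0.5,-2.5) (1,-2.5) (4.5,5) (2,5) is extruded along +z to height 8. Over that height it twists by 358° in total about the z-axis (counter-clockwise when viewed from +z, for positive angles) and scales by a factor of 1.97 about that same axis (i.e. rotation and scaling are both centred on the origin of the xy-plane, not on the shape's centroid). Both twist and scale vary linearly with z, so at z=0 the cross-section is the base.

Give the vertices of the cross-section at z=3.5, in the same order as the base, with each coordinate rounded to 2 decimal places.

Cross-section at z=3.5: (0.76,3.55) (0.11,3.83) (-8.71,-3.99) (-5.44,-5.41)

t = z/height = 3.5/8 = 0.4375
s = 1 + (scale-1)·z/height = 1 + (1.97-1)·3.5/8 = 1.424375
θ = twist·z/height = 358°·3.5/8 = 156.6250° = 2.733622 rad
cos θ = -0.917928, sin θ = 0.396747 (intermediates below are computed at full precision and shown rounded to 5 d.p.)
v1: (0.5,-2.5) → rotate → (0.53290,2.49319) → ×s → (0.75906,3.55124) → (0.76,3.55)
v2: (1,-2.5) → rotate → (0.07394,2.69157) → ×s → (0.10532,3.83380) → (0.11,3.83)
v3: (4.5,5) → rotate → (-6.11441,-2.80428) → ×s → (-8.70922,-3.99434) → (-8.71,-3.99)
v4: (2,5) → rotate → (-3.81959,-3.79614) → ×s → (-5.44053,-5.40713) → (-5.44,-5.41)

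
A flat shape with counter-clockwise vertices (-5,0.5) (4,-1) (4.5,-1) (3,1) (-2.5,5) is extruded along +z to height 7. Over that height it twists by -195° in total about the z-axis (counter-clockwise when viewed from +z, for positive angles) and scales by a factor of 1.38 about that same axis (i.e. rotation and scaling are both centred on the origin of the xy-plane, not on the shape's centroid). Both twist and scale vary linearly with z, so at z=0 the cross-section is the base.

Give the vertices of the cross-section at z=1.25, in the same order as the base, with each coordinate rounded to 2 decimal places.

t = z/height = 1.25/7 = 0.178571
s = 1 + (scale-1)·z/height = 1 + (1.38-1)·1.25/7 = 1.067857
θ = twist·z/height = -195°·1.25/7 = -34.8214° = -0.607749 rad
cos θ = 0.820936, sin θ = -0.571021 (intermediates below are computed at full precision and shown rounded to 5 d.p.)
v1: (-5,0.5) → rotate → (-3.81917,3.26557) → ×s → (-4.07833,3.48716) → (-4.08,3.49)
v2: (4,-1) → rotate → (2.71272,-3.10502) → ×s → (2.89680,-3.31572) → (2.90,-3.32)
v3: (4.5,-1) → rotate → (3.12319,-3.39053) → ×s → (3.33512,-3.62060) → (3.34,-3.62)
v4: (3,1) → rotate → (3.03383,-0.89213) → ×s → (3.23969,-0.95266) → (3.24,-0.95)
v5: (-2.5,5) → rotate → (0.80276,5.53223) → ×s → (0.85724,5.90763) → (0.86,5.91)

Cross-section at z=1.25: (-4.08,3.49) (2.90,-3.32) (3.34,-3.62) (3.24,-0.95) (0.86,5.91)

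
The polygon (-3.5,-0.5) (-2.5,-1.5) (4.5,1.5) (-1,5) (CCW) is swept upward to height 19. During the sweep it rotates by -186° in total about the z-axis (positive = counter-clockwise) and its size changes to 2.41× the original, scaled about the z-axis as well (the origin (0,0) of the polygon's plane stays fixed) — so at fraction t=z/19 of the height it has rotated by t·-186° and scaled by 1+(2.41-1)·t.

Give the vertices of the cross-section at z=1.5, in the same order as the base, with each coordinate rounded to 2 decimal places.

t = z/height = 1.5/19 = 0.0789474
s = 1 + (scale-1)·z/height = 1 + (2.41-1)·1.5/19 = 1.111316
θ = twist·z/height = -186°·1.5/19 = -14.6842° = -0.256288 rad
cos θ = 0.967338, sin θ = -0.253491 (intermediates below are computed at full precision and shown rounded to 5 d.p.)
v1: (-3.5,-0.5) → rotate → (-3.51243,0.40355) → ×s → (-3.90342,0.44847) → (-3.90,0.45)
v2: (-2.5,-1.5) → rotate → (-2.79858,-0.81728) → ×s → (-3.11011,-0.90825) → (-3.11,-0.91)
v3: (4.5,1.5) → rotate → (4.73326,0.31030) → ×s → (5.26014,0.34484) → (5.26,0.34)
v4: (-1,5) → rotate → (0.30012,5.09018) → ×s → (0.33353,5.65680) → (0.33,5.66)

Cross-section at z=1.5: (-3.90,0.45) (-3.11,-0.91) (5.26,0.34) (0.33,5.66)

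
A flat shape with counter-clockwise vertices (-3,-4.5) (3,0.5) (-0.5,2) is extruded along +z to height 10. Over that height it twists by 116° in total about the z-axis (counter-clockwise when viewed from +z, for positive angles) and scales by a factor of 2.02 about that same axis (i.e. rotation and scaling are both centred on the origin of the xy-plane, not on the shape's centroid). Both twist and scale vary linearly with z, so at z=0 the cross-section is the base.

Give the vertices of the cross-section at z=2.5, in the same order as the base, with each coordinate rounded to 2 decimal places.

t = z/height = 2.5/10 = 0.25
s = 1 + (scale-1)·z/height = 1 + (2.02-1)·2.5/10 = 1.255000
θ = twist·z/height = 116°·2.5/10 = 29.0000° = 0.506145 rad
cos θ = 0.874620, sin θ = 0.484810 (intermediates below are computed at full precision and shown rounded to 5 d.p.)
v1: (-3,-4.5) → rotate → (-0.44222,-5.39022) → ×s → (-0.55498,-6.76472) → (-0.55,-6.76)
v2: (3,0.5) → rotate → (2.38145,1.89174) → ×s → (2.98873,2.37413) → (2.99,2.37)
v3: (-0.5,2) → rotate → (-1.40693,1.50683) → ×s → (-1.76570,1.89108) → (-1.77,1.89)

Cross-section at z=2.5: (-0.55,-6.76) (2.99,2.37) (-1.77,1.89)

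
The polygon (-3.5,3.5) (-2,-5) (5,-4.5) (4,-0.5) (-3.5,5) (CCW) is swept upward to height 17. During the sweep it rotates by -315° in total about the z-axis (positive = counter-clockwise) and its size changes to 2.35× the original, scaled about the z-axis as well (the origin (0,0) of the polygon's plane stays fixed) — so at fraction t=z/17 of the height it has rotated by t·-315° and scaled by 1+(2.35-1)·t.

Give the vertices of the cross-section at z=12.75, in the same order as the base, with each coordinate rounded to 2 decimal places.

Cross-section at z=12.75: (-1.94,-9.77) (10.60,2.24) (1.94,13.40) (-3.64,7.25) (-4.45,-11.45)

t = z/height = 12.75/17 = 0.75
s = 1 + (scale-1)·z/height = 1 + (2.35-1)·12.75/17 = 2.012500
θ = twist·z/height = -315°·12.75/17 = -236.2500° = -4.123340 rad
cos θ = -0.555570, sin θ = 0.831470 (intermediates below are computed at full precision and shown rounded to 5 d.p.)
v1: (-3.5,3.5) → rotate → (-0.96565,-4.85464) → ×s → (-1.94337,-9.76996) → (-1.94,-9.77)
v2: (-2,-5) → rotate → (5.26849,1.11491) → ×s → (10.60283,2.24376) → (10.60,2.24)
v3: (5,-4.5) → rotate → (0.96376,6.65741) → ×s → (1.93957,13.39805) → (1.94,13.40)
v4: (4,-0.5) → rotate → (-1.80655,3.60366) → ×s → (-3.63567,7.25237) → (-3.64,7.25)
v5: (-3.5,5) → rotate → (-2.21285,-5.68799) → ×s → (-4.45337,-11.44709) → (-4.45,-11.45)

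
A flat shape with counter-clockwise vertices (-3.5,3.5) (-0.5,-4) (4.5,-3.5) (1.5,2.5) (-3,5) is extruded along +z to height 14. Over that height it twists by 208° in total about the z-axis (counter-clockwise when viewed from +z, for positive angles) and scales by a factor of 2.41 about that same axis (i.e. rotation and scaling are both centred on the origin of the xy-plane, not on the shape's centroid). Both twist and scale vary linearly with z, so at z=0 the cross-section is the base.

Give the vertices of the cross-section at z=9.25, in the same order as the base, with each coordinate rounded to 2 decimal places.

Cross-section at z=9.25: (0.41,-9.55) (5.94,5.04) (-1.83,10.86) (-5.40,-1.60) (-2.27,-11.03)

t = z/height = 9.25/14 = 0.660714
s = 1 + (scale-1)·z/height = 1 + (2.41-1)·9.25/14 = 1.931607
θ = twist·z/height = 208°·9.25/14 = 137.4286° = 2.398581 rad
cos θ = -0.736435, sin θ = 0.676509 (intermediates below are computed at full precision and shown rounded to 5 d.p.)
v1: (-3.5,3.5) → rotate → (0.20974,-4.94530) → ×s → (0.40514,-9.55238) → (0.41,-9.55)
v2: (-0.5,-4) → rotate → (3.07425,2.60748) → ×s → (5.93825,5.03663) → (5.94,5.04)
v3: (4.5,-3.5) → rotate → (-0.94617,5.62181) → ×s → (-1.82764,10.85913) → (-1.83,10.86)
v4: (1.5,2.5) → rotate → (-2.79592,-0.82632) → ×s → (-5.40063,-1.59613) → (-5.40,-1.60)
v5: (-3,5) → rotate → (-1.17324,-5.71170) → ×s → (-2.26624,-11.03276) → (-2.27,-11.03)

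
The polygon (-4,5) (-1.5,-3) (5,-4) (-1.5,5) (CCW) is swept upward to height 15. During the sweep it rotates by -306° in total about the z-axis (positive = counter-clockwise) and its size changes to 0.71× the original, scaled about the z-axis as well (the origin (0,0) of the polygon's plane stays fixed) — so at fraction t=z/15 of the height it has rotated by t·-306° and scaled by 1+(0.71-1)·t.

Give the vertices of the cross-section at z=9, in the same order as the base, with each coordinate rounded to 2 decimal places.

t = z/height = 9/15 = 0.6
s = 1 + (scale-1)·z/height = 1 + (0.71-1)·9/15 = 0.826000
θ = twist·z/height = -306°·9/15 = -183.6000° = -3.204425 rad
cos θ = -0.998027, sin θ = 0.062791 (intermediates below are computed at full precision and shown rounded to 5 d.p.)
v1: (-4,5) → rotate → (3.67815,-5.24130) → ×s → (3.03816,-4.32931) → (3.04,-4.33)
v2: (-1.5,-3) → rotate → (1.68541,2.89989) → ×s → (1.39215,2.39531) → (1.39,2.40)
v3: (5,-4) → rotate → (-4.73897,4.30606) → ×s → (-3.91439,3.55681) → (-3.91,3.56)
v4: (-1.5,5) → rotate → (1.18309,-5.08432) → ×s → (0.97723,-4.19965) → (0.98,-4.20)

Cross-section at z=9: (3.04,-4.33) (1.39,2.40) (-3.91,3.56) (0.98,-4.20)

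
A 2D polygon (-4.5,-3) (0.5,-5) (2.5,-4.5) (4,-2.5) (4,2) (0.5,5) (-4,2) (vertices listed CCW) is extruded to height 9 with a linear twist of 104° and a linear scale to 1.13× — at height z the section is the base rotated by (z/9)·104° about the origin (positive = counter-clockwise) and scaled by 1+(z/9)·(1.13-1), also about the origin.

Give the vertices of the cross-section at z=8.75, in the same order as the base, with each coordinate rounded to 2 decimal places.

Cross-section at z=8.75: (4.29,-4.32) (5.42,1.64) (4.43,3.74) (1.89,4.96) (-3.08,3.99) (-5.63,-0.53) (-1.34,-4.86)

t = z/height = 8.75/9 = 0.972222
s = 1 + (scale-1)·z/height = 1 + (1.13-1)·8.75/9 = 1.126389
θ = twist·z/height = 104°·8.75/9 = 101.1111° = 1.764722 rad
cos θ = -0.192712, sin θ = 0.981255 (intermediates below are computed at full precision and shown rounded to 5 d.p.)
v1: (-4.5,-3) → rotate → (3.81097,-3.83751) → ×s → (4.29264,-4.32253) → (4.29,-4.32)
v2: (0.5,-5) → rotate → (4.80992,1.45419) → ×s → (5.41784,1.63798) → (5.42,1.64)
v3: (2.5,-4.5) → rotate → (3.93387,3.32034) → ×s → (4.43107,3.74000) → (4.43,3.74)
v4: (4,-2.5) → rotate → (1.68229,4.40680) → ×s → (1.89491,4.96377) → (1.89,4.96)
v5: (4,2) → rotate → (-2.73336,3.53960) → ×s → (-3.07883,3.98696) → (-3.08,3.99)
v6: (0.5,5) → rotate → (-5.00263,-0.47293) → ×s → (-5.63491,-0.53271) → (-5.63,-0.53)
v7: (-4,2) → rotate → (-1.19166,-4.31045) → ×s → (-1.34227,-4.85524) → (-1.34,-4.86)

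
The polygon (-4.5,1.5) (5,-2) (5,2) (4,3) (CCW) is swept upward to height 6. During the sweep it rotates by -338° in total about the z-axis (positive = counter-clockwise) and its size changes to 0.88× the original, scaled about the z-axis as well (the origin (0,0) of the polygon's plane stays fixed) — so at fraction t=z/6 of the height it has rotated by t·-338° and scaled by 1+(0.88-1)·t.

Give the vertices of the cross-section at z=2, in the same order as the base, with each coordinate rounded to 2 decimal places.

Cross-section at z=2: (2.99,3.43) (-3.62,-3.69) (-0.08,-5.17) (1.18,-4.65)

t = z/height = 2/6 = 0.333333
s = 1 + (scale-1)·z/height = 1 + (0.88-1)·2/6 = 0.960000
θ = twist·z/height = -338°·2/6 = -112.6667° = -1.966404 rad
cos θ = -0.385369, sin θ = -0.922762 (intermediates below are computed at full precision and shown rounded to 5 d.p.)
v1: (-4.5,1.5) → rotate → (3.11831,3.57438) → ×s → (2.99357,3.43140) → (2.99,3.43)
v2: (5,-2) → rotate → (-3.77237,-3.84307) → ×s → (-3.62148,-3.68935) → (-3.62,-3.69)
v3: (5,2) → rotate → (-0.08132,-5.38455) → ×s → (-0.07807,-5.16917) → (-0.08,-5.17)
v4: (4,3) → rotate → (1.22681,-4.84716) → ×s → (1.17774,-4.65327) → (1.18,-4.65)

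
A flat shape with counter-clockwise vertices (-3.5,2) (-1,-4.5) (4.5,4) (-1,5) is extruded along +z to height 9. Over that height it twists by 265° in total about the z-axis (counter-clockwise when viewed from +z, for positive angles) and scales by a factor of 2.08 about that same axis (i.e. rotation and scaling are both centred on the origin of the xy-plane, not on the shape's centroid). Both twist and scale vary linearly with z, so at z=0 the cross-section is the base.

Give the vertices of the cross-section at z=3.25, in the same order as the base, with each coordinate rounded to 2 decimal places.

Cross-section at z=3.25: (-2.28,-5.12) (6.36,-0.76) (-6.15,5.67) (-6.78,-2.07)

t = z/height = 3.25/9 = 0.361111
s = 1 + (scale-1)·z/height = 1 + (2.08-1)·3.25/9 = 1.390000
θ = twist·z/height = 265°·3.25/9 = 95.6944° = 1.670183 rad
cos θ = -0.099223, sin θ = 0.995065 (intermediates below are computed at full precision and shown rounded to 5 d.p.)
v1: (-3.5,2) → rotate → (-1.64285,-3.68117) → ×s → (-2.28356,-5.11683) → (-2.28,-5.12)
v2: (-1,-4.5) → rotate → (4.57702,-0.54856) → ×s → (6.36205,-0.76250) → (6.36,-0.76)
v3: (4.5,4) → rotate → (-4.42677,4.08090) → ×s → (-6.15320,5.67245) → (-6.15,5.67)
v4: (-1,5) → rotate → (-4.87610,-1.49118) → ×s → (-6.77778,-2.07274) → (-6.78,-2.07)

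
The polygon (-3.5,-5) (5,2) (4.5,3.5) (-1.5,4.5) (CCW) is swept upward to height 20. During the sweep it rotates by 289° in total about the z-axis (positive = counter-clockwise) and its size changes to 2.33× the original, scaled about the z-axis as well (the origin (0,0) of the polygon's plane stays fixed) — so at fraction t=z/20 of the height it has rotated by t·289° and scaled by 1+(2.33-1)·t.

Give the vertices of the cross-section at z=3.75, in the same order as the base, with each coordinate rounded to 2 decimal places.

t = z/height = 3.75/20 = 0.1875
s = 1 + (scale-1)·z/height = 1 + (2.33-1)·3.75/20 = 1.249375
θ = twist·z/height = 289°·3.75/20 = 54.1875° = 0.945750 rad
cos θ = 0.585135, sin θ = 0.810936 (intermediates below are computed at full precision and shown rounded to 5 d.p.)
v1: (-3.5,-5) → rotate → (2.00671,-5.76395) → ×s → (2.50713,-7.20133) → (2.51,-7.20)
v2: (5,2) → rotate → (1.30380,5.22495) → ×s → (1.62894,6.52792) → (1.63,6.53)
v3: (4.5,3.5) → rotate → (-0.20517,5.69718) → ×s → (-0.25634,7.11792) → (-0.26,7.12)
v4: (-1.5,4.5) → rotate → (-4.52691,1.41670) → ×s → (-5.65581,1.76999) → (-5.66,1.77)

Cross-section at z=3.75: (2.51,-7.20) (1.63,6.53) (-0.26,7.12) (-5.66,1.77)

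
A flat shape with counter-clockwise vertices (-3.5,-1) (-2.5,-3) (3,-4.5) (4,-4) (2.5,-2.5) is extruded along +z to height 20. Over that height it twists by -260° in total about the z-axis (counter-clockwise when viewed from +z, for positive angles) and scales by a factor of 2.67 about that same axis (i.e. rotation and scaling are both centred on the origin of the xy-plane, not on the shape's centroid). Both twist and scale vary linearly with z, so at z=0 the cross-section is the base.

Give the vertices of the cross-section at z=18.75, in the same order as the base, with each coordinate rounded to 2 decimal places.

t = z/height = 18.75/20 = 0.9375
s = 1 + (scale-1)·z/height = 1 + (2.67-1)·18.75/20 = 2.565625
θ = twist·z/height = -260°·18.75/20 = -243.7500° = -4.254240 rad
cos θ = -0.442289, sin θ = 0.896873 (intermediates below are computed at full precision and shown rounded to 5 d.p.)
v1: (-3.5,-1) → rotate → (2.44488,-2.69677) → ×s → (6.27265,-6.91889) → (6.27,-6.92)
v2: (-2.5,-3) → rotate → (3.79634,-0.91532) → ×s → (9.73998,-2.34836) → (9.74,-2.35)
v3: (3,-4.5) → rotate → (2.70906,4.68092) → ×s → (6.95044,12.00948) → (6.95,12.01)
v4: (4,-4) → rotate → (1.81834,5.35665) → ×s → (4.66517,13.74314) → (4.67,13.74)
v5: (2.5,-2.5) → rotate → (1.13646,3.34790) → ×s → (2.91573,8.58947) → (2.92,8.59)

Cross-section at z=18.75: (6.27,-6.92) (9.74,-2.35) (6.95,12.01) (4.67,13.74) (2.92,8.59)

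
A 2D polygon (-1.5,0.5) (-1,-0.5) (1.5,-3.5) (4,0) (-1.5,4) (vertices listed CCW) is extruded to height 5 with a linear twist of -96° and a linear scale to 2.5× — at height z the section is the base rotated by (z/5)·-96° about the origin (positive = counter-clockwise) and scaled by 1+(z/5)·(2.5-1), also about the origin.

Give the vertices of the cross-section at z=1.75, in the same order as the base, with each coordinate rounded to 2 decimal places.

t = z/height = 1.75/5 = 0.35
s = 1 + (scale-1)·z/height = 1 + (2.5-1)·1.75/5 = 1.525000
θ = twist·z/height = -96°·1.75/5 = -33.6000° = -0.586431 rad
cos θ = 0.832921, sin θ = -0.553392 (intermediates below are computed at full precision and shown rounded to 5 d.p.)
v1: (-1.5,0.5) → rotate → (-0.97269,1.24655) → ×s → (-1.48335,1.90099) → (-1.48,1.90)
v2: (-1,-0.5) → rotate → (-1.10962,0.13693) → ×s → (-1.69217,0.20882) → (-1.69,0.21)
v3: (1.5,-3.5) → rotate → (-0.68749,-3.74531) → ×s → (-1.04842,-5.71160) → (-1.05,-5.71)
v4: (4,0) → rotate → (3.33168,-2.21357) → ×s → (5.08082,-3.37569) → (5.08,-3.38)
v5: (-1.5,4) → rotate → (0.96418,4.16177) → ×s → (1.47038,6.34670) → (1.47,6.35)

Cross-section at z=1.75: (-1.48,1.90) (-1.69,0.21) (-1.05,-5.71) (5.08,-3.38) (1.47,6.35)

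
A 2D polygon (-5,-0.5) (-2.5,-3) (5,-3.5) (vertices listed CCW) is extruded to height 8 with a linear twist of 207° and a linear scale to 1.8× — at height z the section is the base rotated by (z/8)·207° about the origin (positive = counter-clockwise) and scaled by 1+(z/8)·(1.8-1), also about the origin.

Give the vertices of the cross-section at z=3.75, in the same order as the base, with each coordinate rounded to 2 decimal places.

t = z/height = 3.75/8 = 0.46875
s = 1 + (scale-1)·z/height = 1 + (1.8-1)·3.75/8 = 1.375000
θ = twist·z/height = 207°·3.75/8 = 97.0313° = 1.693515 rad
cos θ = -0.122411, sin θ = 0.992480 (intermediates below are computed at full precision and shown rounded to 5 d.p.)
v1: (-5,-0.5) → rotate → (1.10829,-4.90119) → ×s → (1.52390,-6.73914) → (1.52,-6.74)
v2: (-2.5,-3) → rotate → (3.28347,-2.11397) → ×s → (4.51476,-2.90670) → (4.51,-2.91)
v3: (5,-3.5) → rotate → (2.86162,5.39084) → ×s → (3.93473,7.41240) → (3.93,7.41)

Cross-section at z=3.75: (1.52,-6.74) (4.51,-2.91) (3.93,7.41)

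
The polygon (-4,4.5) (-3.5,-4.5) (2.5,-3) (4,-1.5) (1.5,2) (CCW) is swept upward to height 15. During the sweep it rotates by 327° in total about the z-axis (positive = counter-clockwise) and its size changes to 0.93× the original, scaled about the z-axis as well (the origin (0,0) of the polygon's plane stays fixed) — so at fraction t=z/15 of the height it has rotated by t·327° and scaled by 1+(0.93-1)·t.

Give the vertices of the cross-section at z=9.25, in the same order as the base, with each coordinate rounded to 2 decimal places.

Cross-section at z=9.25: (5.15,-2.59) (1.52,5.24) (-3.28,1.79) (-4.09,-0.08) (-0.63,-2.31)

t = z/height = 9.25/15 = 0.616667
s = 1 + (scale-1)·z/height = 1 + (0.93-1)·9.25/15 = 0.956833
θ = twist·z/height = 327°·9.25/15 = 201.6500° = 3.519456 rad
cos θ = -0.929455, sin θ = -0.368936 (intermediates below are computed at full precision and shown rounded to 5 d.p.)
v1: (-4,4.5) → rotate → (5.37803,-2.70680) → ×s → (5.14588,-2.58996) → (5.15,-2.59)
v2: (-3.5,-4.5) → rotate → (1.59288,5.47382) → ×s → (1.52412,5.23754) → (1.52,5.24)
v3: (2.5,-3) → rotate → (-3.43044,1.86603) → ×s → (-3.28236,1.78548) → (-3.28,1.79)
v4: (4,-1.5) → rotate → (-4.27122,-0.08156) → ×s → (-4.08685,-0.07804) → (-4.09,-0.08)
v5: (1.5,2) → rotate → (-0.65631,-2.41231) → ×s → (-0.62798,-2.30818) → (-0.63,-2.31)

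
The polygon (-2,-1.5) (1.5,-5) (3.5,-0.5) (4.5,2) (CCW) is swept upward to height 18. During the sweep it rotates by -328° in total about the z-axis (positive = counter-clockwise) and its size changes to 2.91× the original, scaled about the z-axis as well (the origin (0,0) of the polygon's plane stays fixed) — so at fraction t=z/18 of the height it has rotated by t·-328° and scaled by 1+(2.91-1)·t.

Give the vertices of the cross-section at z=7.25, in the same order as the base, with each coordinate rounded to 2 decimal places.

t = z/height = 7.25/18 = 0.402778
s = 1 + (scale-1)·z/height = 1 + (2.91-1)·7.25/18 = 1.769306
θ = twist·z/height = -328°·7.25/18 = -132.1111° = -2.305774 rad
cos θ = -0.670570, sin θ = -0.741846 (intermediates below are computed at full precision and shown rounded to 5 d.p.)
v1: (-2,-1.5) → rotate → (0.22837,2.48955) → ×s → (0.40406,4.40477) → (0.40,4.40)
v2: (1.5,-5) → rotate → (-4.71508,2.24008) → ×s → (-8.34243,3.96339) → (-8.34,3.96)
v3: (3.5,-0.5) → rotate → (-2.71792,-2.26118) → ×s → (-4.80883,-4.00071) → (-4.81,-4.00)
v4: (4.5,2) → rotate → (-1.53388,-4.67945) → ×s → (-2.71389,-8.27937) → (-2.71,-8.28)

Cross-section at z=7.25: (0.40,4.40) (-8.34,3.96) (-4.81,-4.00) (-2.71,-8.28)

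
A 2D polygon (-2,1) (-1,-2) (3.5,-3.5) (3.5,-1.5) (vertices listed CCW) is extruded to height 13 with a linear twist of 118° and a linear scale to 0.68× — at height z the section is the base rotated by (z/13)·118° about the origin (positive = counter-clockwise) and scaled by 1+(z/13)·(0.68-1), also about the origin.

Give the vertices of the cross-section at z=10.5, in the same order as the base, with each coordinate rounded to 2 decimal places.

Cross-section at z=10.5: (-0.60,-1.55) (1.55,-0.60) (2.34,2.82) (0.87,2.69)

t = z/height = 10.5/13 = 0.807692
s = 1 + (scale-1)·z/height = 1 + (0.68-1)·10.5/13 = 0.741538
θ = twist·z/height = 118°·10.5/13 = 95.3077° = 1.663433 rad
cos θ = -0.092504, sin θ = 0.995712 (intermediates below are computed at full precision and shown rounded to 5 d.p.)
v1: (-2,1) → rotate → (-0.81070,-2.08393) → ×s → (-0.60117,-1.54531) → (-0.60,-1.55)
v2: (-1,-2) → rotate → (2.08393,-0.81070) → ×s → (1.54531,-0.60117) → (1.55,-0.60)
v3: (3.5,-3.5) → rotate → (3.16123,3.80876) → ×s → (2.34417,2.82434) → (2.34,2.82)
v4: (3.5,-1.5) → rotate → (1.16980,3.62375) → ×s → (0.86745,2.68715) → (0.87,2.69)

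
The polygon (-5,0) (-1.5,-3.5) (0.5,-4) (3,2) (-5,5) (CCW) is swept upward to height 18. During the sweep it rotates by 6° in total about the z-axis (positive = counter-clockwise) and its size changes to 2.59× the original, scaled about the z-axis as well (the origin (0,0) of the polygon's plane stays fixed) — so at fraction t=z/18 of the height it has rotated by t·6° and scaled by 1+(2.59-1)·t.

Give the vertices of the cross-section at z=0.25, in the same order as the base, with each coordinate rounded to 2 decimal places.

t = z/height = 0.25/18 = 0.0138889
s = 1 + (scale-1)·z/height = 1 + (2.59-1)·0.25/18 = 1.022083
θ = twist·z/height = 6°·0.25/18 = 0.0833° = 0.001454 rad
cos θ = 0.999999, sin θ = 0.001454 (intermediates below are computed at full precision and shown rounded to 5 d.p.)
v1: (-5,0) → rotate → (-4.99999,-0.00727) → ×s → (-5.11041,-0.00743) → (-5.11,-0.01)
v2: (-1.5,-3.5) → rotate → (-1.49491,-3.50218) → ×s → (-1.52792,-3.57952) → (-1.53,-3.58)
v3: (0.5,-4) → rotate → (0.50582,-3.99927) → ×s → (0.51699,-4.08759) → (0.52,-4.09)
v4: (3,2) → rotate → (2.99709,2.00436) → ×s → (3.06327,2.04862) → (3.06,2.05)
v5: (-5,5) → rotate → (-5.00727,4.99272) → ×s → (-5.11784,5.10298) → (-5.12,5.10)

Cross-section at z=0.25: (-5.11,-0.01) (-1.53,-3.58) (0.52,-4.09) (3.06,2.05) (-5.12,5.10)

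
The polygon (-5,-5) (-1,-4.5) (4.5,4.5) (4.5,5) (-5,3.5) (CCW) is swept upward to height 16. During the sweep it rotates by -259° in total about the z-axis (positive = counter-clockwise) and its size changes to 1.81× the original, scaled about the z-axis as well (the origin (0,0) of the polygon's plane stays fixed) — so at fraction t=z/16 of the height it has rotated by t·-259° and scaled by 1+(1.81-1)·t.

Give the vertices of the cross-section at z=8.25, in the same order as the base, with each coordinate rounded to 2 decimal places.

Cross-section at z=8.25: (-0.25,10.02) (-3.65,5.42) (0.23,-9.02) (0.74,-9.51) (8.48,1.72)

t = z/height = 8.25/16 = 0.515625
s = 1 + (scale-1)·z/height = 1 + (1.81-1)·8.25/16 = 1.417656
θ = twist·z/height = -259°·8.25/16 = -133.5469° = -2.330833 rad
cos θ = -0.688948, sin θ = -0.724811 (intermediates below are computed at full precision and shown rounded to 5 d.p.)
v1: (-5,-5) → rotate → (-0.17932,7.06879) → ×s → (-0.25421,10.02112) → (-0.25,10.02)
v2: (-1,-4.5) → rotate → (-2.57270,3.82508) → ×s → (-3.64721,5.42264) → (-3.65,5.42)
v3: (4.5,4.5) → rotate → (0.16138,-6.36191) → ×s → (0.22879,-9.01901) → (0.23,-9.02)
v4: (4.5,5) → rotate → (0.52379,-6.70639) → ×s → (0.74255,-9.50735) → (0.74,-9.51)
v5: (-5,3.5) → rotate → (5.98158,1.21274) → ×s → (8.47982,1.71925) → (8.48,1.72)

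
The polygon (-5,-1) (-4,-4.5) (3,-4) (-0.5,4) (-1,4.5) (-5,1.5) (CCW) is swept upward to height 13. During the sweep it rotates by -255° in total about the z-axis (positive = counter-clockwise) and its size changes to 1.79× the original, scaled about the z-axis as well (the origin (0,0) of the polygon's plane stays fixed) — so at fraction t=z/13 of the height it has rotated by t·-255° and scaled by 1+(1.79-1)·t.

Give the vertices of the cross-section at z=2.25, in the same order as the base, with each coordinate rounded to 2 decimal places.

t = z/height = 2.25/13 = 0.173077
s = 1 + (scale-1)·z/height = 1 + (1.79-1)·2.25/13 = 1.136731
θ = twist·z/height = -255°·2.25/13 = -44.1346° = -0.770294 rad
cos θ = 0.717706, sin θ = -0.696347 (intermediates below are computed at full precision and shown rounded to 5 d.p.)
v1: (-5,-1) → rotate → (-4.28488,2.76403) → ×s → (-4.87075,3.14195) → (-4.87,3.14)
v2: (-4,-4.5) → rotate → (-6.00438,-0.44429) → ×s → (-6.82537,-0.50504) → (-6.83,-0.51)
v3: (3,-4) → rotate → (-0.63227,-4.95986) → ×s → (-0.71872,-5.63803) → (-0.72,-5.64)
v4: (-0.5,4) → rotate → (2.42653,3.21900) → ×s → (2.75832,3.65913) → (2.76,3.66)
v5: (-1,4.5) → rotate → (2.41585,3.92602) → ×s → (2.74618,4.46283) → (2.75,4.46)
v6: (-5,1.5) → rotate → (-2.54401,4.55829) → ×s → (-2.89185,5.18155) → (-2.89,5.18)

Cross-section at z=2.25: (-4.87,3.14) (-6.83,-0.51) (-0.72,-5.64) (2.76,3.66) (2.75,4.46) (-2.89,5.18)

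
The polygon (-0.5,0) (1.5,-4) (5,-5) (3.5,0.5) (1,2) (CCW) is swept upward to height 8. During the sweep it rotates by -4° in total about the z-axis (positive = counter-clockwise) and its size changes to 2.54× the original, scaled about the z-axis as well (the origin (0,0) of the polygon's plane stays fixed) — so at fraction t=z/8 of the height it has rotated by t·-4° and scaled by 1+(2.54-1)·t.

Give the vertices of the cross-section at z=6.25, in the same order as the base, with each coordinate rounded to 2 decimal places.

t = z/height = 6.25/8 = 0.78125
s = 1 + (scale-1)·z/height = 1 + (2.54-1)·6.25/8 = 2.203125
θ = twist·z/height = -4°·6.25/8 = -3.1250° = -0.054542 rad
cos θ = 0.998513, sin θ = -0.054515 (intermediates below are computed at full precision and shown rounded to 5 d.p.)
v1: (-0.5,0) → rotate → (-0.49926,0.02726) → ×s → (-1.09992,0.06005) → (-1.10,0.06)
v2: (1.5,-4) → rotate → (1.27971,-4.07582) → ×s → (2.81936,-8.97955) → (2.82,-8.98)
v3: (5,-5) → rotate → (4.71999,-5.26514) → ×s → (10.39873,-11.59976) → (10.40,-11.60)
v4: (3.5,0.5) → rotate → (3.52205,0.30846) → ×s → (7.75952,0.67957) → (7.76,0.68)
v5: (1,2) → rotate → (1.10754,1.94251) → ×s → (2.44005,4.27960) → (2.44,4.28)

Cross-section at z=6.25: (-1.10,0.06) (2.82,-8.98) (10.40,-11.60) (7.76,0.68) (2.44,4.28)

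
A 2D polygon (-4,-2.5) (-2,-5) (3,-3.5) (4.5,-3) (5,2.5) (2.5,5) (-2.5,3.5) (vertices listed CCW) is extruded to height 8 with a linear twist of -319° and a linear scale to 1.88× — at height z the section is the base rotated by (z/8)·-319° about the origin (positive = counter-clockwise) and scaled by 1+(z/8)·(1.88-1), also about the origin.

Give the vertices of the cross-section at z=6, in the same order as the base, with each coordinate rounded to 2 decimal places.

t = z/height = 6/8 = 0.75
s = 1 + (scale-1)·z/height = 1 + (1.88-1)·6/8 = 1.660000
θ = twist·z/height = -319°·6/8 = -239.2500° = -4.175700 rad
cos θ = -0.511293, sin θ = 0.859406 (intermediates below are computed at full precision and shown rounded to 5 d.p.)
v1: (-4,-2.5) → rotate → (4.19369,-2.15939) → ×s → (6.96152,-3.58459) → (6.96,-3.58)
v2: (-2,-5) → rotate → (5.31962,0.83765) → ×s → (8.83057,1.39050) → (8.83,1.39)
v3: (3,-3.5) → rotate → (1.47404,4.36775) → ×s → (2.44691,7.25046) → (2.45,7.25)
v4: (4.5,-3) → rotate → (0.27740,5.40121) → ×s → (0.46048,8.96601) → (0.46,8.97)
v5: (5,2.5) → rotate → (-4.70498,3.01880) → ×s → (-7.81027,5.01121) → (-7.81,5.01)
v6: (2.5,5) → rotate → (-5.57526,-0.40795) → ×s → (-9.25494,-0.67720) → (-9.25,-0.68)
v7: (-2.5,3.5) → rotate → (-1.72969,-3.93804) → ×s → (-2.87128,-6.53715) → (-2.87,-6.54)

Cross-section at z=6: (6.96,-3.58) (8.83,1.39) (2.45,7.25) (0.46,8.97) (-7.81,5.01) (-9.25,-0.68) (-2.87,-6.54)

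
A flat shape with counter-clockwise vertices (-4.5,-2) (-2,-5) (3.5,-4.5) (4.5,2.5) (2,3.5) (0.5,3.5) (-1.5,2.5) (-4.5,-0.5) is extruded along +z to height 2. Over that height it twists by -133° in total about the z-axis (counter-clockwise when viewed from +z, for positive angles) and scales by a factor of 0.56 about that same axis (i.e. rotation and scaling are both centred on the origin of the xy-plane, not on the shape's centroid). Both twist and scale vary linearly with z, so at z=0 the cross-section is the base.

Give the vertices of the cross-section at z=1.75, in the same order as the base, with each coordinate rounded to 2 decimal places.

Cross-section at z=1.75: (0.13,3.03) (-2.21,2.47) (-3.44,-0.70) (0.15,-3.16) (1.38,-2.06) (1.79,-1.23) (1.79,0.14) (0.95,2.62)

t = z/height = 1.75/2 = 0.875
s = 1 + (scale-1)·z/height = 1 + (0.56-1)·1.75/2 = 0.615000
θ = twist·z/height = -133°·1.75/2 = -116.3750° = -2.031127 rad
cos θ = -0.444244, sin θ = -0.895906 (intermediates below are computed at full precision and shown rounded to 5 d.p.)
v1: (-4.5,-2) → rotate → (0.20729,4.92006) → ×s → (0.12748,3.02584) → (0.13,3.03)
v2: (-2,-5) → rotate → (-3.59104,4.01303) → ×s → (-2.20849,2.46802) → (-2.21,2.47)
v3: (3.5,-4.5) → rotate → (-5.58643,-1.13657) → ×s → (-3.43565,-0.69899) → (-3.44,-0.70)
v4: (4.5,2.5) → rotate → (0.24066,-5.14219) → ×s → (0.14801,-3.16244) → (0.15,-3.16)
v5: (2,3.5) → rotate → (2.24718,-3.34667) → ×s → (1.38202,-2.05820) → (1.38,-2.06)
v6: (0.5,3.5) → rotate → (2.91355,-2.00281) → ×s → (1.79183,-1.23173) → (1.79,-1.23)
v7: (-1.5,2.5) → rotate → (2.90613,0.23325) → ×s → (1.78727,0.14345) → (1.79,0.14)
v8: (-4.5,-0.5) → rotate → (1.55115,4.25370) → ×s → (0.95396,2.61602) → (0.95,2.62)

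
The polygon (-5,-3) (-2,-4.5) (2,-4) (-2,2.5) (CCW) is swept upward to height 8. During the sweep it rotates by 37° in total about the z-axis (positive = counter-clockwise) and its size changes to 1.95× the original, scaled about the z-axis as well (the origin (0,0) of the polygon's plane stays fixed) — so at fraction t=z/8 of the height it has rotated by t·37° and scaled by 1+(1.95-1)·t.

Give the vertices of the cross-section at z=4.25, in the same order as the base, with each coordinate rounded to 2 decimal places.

Cross-section at z=4.25: (-5.57,-6.78) (-0.56,-7.39) (4.86,-4.66) (-4.10,2.53)

t = z/height = 4.25/8 = 0.53125
s = 1 + (scale-1)·z/height = 1 + (1.95-1)·4.25/8 = 1.504688
θ = twist·z/height = 37°·4.25/8 = 19.6563° = 0.343066 rad
cos θ = 0.941728, sin θ = 0.336376 (intermediates below are computed at full precision and shown rounded to 5 d.p.)
v1: (-5,-3) → rotate → (-3.69951,-4.50706) → ×s → (-5.56661,-6.78172) → (-5.57,-6.78)
v2: (-2,-4.5) → rotate → (-0.36976,-4.91053) → ×s → (-0.55638,-7.38881) → (-0.56,-7.39)
v3: (2,-4) → rotate → (3.22896,-3.09416) → ×s → (4.85858,-4.65574) → (4.86,-4.66)
v4: (-2,2.5) → rotate → (-2.72440,1.68157) → ×s → (-4.09936,2.53023) → (-4.10,2.53)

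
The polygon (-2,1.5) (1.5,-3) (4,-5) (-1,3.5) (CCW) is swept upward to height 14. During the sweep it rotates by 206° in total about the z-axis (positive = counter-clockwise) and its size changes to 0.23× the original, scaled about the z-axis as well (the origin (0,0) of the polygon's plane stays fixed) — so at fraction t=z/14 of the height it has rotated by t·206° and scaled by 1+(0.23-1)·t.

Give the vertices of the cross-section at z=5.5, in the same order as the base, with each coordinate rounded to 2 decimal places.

Cross-section at z=5.5: (-1.25,-1.21) (2.23,0.70) (3.88,2.21) (-2.52,-0.30)

t = z/height = 5.5/14 = 0.392857
s = 1 + (scale-1)·z/height = 1 + (0.23-1)·5.5/14 = 0.697500
θ = twist·z/height = 206°·5.5/14 = 80.9286° = 1.412470 rad
cos θ = 0.157666, sin θ = 0.987493 (intermediates below are computed at full precision and shown rounded to 5 d.p.)
v1: (-2,1.5) → rotate → (-1.79657,-1.73849) → ×s → (-1.25311,-1.21259) → (-1.25,-1.21)
v2: (1.5,-3) → rotate → (3.19898,1.00824) → ×s → (2.23129,0.70325) → (2.23,0.70)
v3: (4,-5) → rotate → (5.56813,3.16164) → ×s → (3.88377,2.20525) → (3.88,2.21)
v4: (-1,3.5) → rotate → (-3.61389,-0.43566) → ×s → (-2.52069,-0.30387) → (-2.52,-0.30)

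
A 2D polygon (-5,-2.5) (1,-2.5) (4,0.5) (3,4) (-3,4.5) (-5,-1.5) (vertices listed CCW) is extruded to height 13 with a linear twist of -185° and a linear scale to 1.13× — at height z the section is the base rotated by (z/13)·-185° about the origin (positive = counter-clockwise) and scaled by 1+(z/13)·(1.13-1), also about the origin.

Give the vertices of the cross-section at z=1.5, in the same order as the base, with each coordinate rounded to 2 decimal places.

t = z/height = 1.5/13 = 0.115385
s = 1 + (scale-1)·z/height = 1 + (1.13-1)·1.5/13 = 1.015000
θ = twist·z/height = -185°·1.5/13 = -21.3462° = -0.372561 rad
cos θ = 0.931398, sin θ = -0.364002 (intermediates below are computed at full precision and shown rounded to 5 d.p.)
v1: (-5,-2.5) → rotate → (-5.56700,-0.50849) → ×s → (-5.65050,-0.51611) → (-5.65,-0.52)
v2: (1,-2.5) → rotate → (0.02139,-2.69250) → ×s → (0.02172,-2.73288) → (0.02,-2.73)
v3: (4,0.5) → rotate → (3.90759,-0.99031) → ×s → (3.96621,-1.00516) → (3.97,-1.01)
v4: (3,4) → rotate → (4.25020,2.63359) → ×s → (4.31395,2.67309) → (4.31,2.67)
v5: (-3,4.5) → rotate → (-1.15619,5.28330) → ×s → (-1.17353,5.36255) → (-1.17,5.36)
v6: (-5,-1.5) → rotate → (-5.20299,0.42291) → ×s → (-5.28104,0.42925) → (-5.28,0.43)

Cross-section at z=1.5: (-5.65,-0.52) (0.02,-2.73) (3.97,-1.01) (4.31,2.67) (-1.17,5.36) (-5.28,0.43)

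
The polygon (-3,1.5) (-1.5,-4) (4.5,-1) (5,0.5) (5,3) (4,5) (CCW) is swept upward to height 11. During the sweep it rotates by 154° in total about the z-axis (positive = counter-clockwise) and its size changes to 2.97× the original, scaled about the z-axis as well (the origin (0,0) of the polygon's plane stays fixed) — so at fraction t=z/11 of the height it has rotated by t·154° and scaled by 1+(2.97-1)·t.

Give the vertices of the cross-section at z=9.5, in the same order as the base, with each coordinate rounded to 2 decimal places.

Cross-section at z=9.5: (2.56,-8.69) (10.67,4.41) (-6.31,10.73) (-10.20,8.96) (-15.14,4.35) (-17.25,-1.31)

t = z/height = 9.5/11 = 0.863636
s = 1 + (scale-1)·z/height = 1 + (2.97-1)·9.5/11 = 2.701364
θ = twist·z/height = 154°·9.5/11 = 133.0000° = 2.321288 rad
cos θ = -0.681998, sin θ = 0.731354 (intermediates below are computed at full precision and shown rounded to 5 d.p.)
v1: (-3,1.5) → rotate → (0.94896,-3.21706) → ×s → (2.56350,-8.69045) → (2.56,-8.69)
v2: (-1.5,-4) → rotate → (3.94841,1.63096) → ×s → (10.66610,4.40582) → (10.67,4.41)
v3: (4.5,-1) → rotate → (-2.33764,3.97309) → ×s → (-6.31481,10.73276) → (-6.31,10.73)
v4: (5,0.5) → rotate → (-3.77567,3.31577) → ×s → (-10.19945,8.95710) → (-10.20,8.96)
v5: (5,3) → rotate → (-5.60405,1.61077) → ×s → (-15.13858,4.35128) → (-15.14,4.35)
v6: (4,5) → rotate → (-6.38476,-0.48458) → ×s → (-17.24756,-1.30902) → (-17.25,-1.31)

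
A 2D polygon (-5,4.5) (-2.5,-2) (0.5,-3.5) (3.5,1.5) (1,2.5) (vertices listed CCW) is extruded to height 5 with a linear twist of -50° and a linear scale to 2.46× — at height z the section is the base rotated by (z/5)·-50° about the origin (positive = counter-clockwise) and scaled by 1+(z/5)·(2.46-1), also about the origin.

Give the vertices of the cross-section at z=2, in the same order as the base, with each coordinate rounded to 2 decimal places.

t = z/height = 2/5 = 0.4
s = 1 + (scale-1)·z/height = 1 + (2.46-1)·2/5 = 1.584000
θ = twist·z/height = -50°·2/5 = -20.0000° = -0.349066 rad
cos θ = 0.939693, sin θ = -0.342020 (intermediates below are computed at full precision and shown rounded to 5 d.p.)
v1: (-5,4.5) → rotate → (-3.15937,5.93872) → ×s → (-5.00445,9.40693) → (-5.00,9.41)
v2: (-2.5,-2) → rotate → (-3.03327,-1.02433) → ×s → (-4.80470,-1.62255) → (-4.80,-1.62)
v3: (0.5,-3.5) → rotate → (-0.72722,-3.45993) → ×s → (-1.15192,-5.48054) → (-1.15,-5.48)
v4: (3.5,1.5) → rotate → (3.80195,0.21247) → ×s → (6.02230,0.33655) → (6.02,0.34)
v5: (1,2.5) → rotate → (1.79474,2.00721) → ×s → (2.84287,3.17942) → (2.84,3.18)

Cross-section at z=2: (-5.00,9.41) (-4.80,-1.62) (-1.15,-5.48) (6.02,0.34) (2.84,3.18)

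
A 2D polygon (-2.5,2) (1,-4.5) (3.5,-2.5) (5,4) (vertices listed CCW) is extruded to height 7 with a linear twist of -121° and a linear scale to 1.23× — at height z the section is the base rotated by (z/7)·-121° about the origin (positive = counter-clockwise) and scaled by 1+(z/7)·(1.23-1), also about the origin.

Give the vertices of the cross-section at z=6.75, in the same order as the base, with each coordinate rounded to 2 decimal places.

t = z/height = 6.75/7 = 0.964286
s = 1 + (scale-1)·z/height = 1 + (1.23-1)·6.75/7 = 1.221786
θ = twist·z/height = -121°·6.75/7 = -116.6786° = -2.036425 rad
cos θ = -0.448985, sin θ = -0.893539 (intermediates below are computed at full precision and shown rounded to 5 d.p.)
v1: (-2.5,2) → rotate → (2.90954,1.33588) → ×s → (3.55484,1.63216) → (3.55,1.63)
v2: (1,-4.5) → rotate → (-4.46991,1.12689) → ×s → (-5.46127,1.37682) → (-5.46,1.38)
v3: (3.5,-2.5) → rotate → (-3.80530,-2.00493) → ×s → (-4.64926,-2.44959) → (-4.65,-2.45)
v4: (5,4) → rotate → (1.32923,-6.26364) → ×s → (1.62404,-7.65282) → (1.62,-7.65)

Cross-section at z=6.75: (3.55,1.63) (-5.46,1.38) (-4.65,-2.45) (1.62,-7.65)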